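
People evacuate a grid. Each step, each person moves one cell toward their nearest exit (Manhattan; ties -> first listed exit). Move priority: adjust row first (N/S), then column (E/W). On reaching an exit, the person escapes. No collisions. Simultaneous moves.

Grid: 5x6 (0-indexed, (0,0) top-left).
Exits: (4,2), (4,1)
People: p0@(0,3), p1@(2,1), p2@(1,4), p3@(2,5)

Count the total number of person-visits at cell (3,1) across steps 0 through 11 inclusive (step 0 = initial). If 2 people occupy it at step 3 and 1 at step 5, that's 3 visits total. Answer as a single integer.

Step 0: p0@(0,3) p1@(2,1) p2@(1,4) p3@(2,5) -> at (3,1): 0 [-], cum=0
Step 1: p0@(1,3) p1@(3,1) p2@(2,4) p3@(3,5) -> at (3,1): 1 [p1], cum=1
Step 2: p0@(2,3) p1@ESC p2@(3,4) p3@(4,5) -> at (3,1): 0 [-], cum=1
Step 3: p0@(3,3) p1@ESC p2@(4,4) p3@(4,4) -> at (3,1): 0 [-], cum=1
Step 4: p0@(4,3) p1@ESC p2@(4,3) p3@(4,3) -> at (3,1): 0 [-], cum=1
Step 5: p0@ESC p1@ESC p2@ESC p3@ESC -> at (3,1): 0 [-], cum=1
Total visits = 1

Answer: 1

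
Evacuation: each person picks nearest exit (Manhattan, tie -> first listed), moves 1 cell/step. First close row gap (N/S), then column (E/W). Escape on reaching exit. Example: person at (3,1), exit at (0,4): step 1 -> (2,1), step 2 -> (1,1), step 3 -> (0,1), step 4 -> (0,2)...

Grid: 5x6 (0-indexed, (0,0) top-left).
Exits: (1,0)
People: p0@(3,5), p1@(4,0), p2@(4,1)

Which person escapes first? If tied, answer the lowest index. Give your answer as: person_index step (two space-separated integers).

Answer: 1 3

Derivation:
Step 1: p0:(3,5)->(2,5) | p1:(4,0)->(3,0) | p2:(4,1)->(3,1)
Step 2: p0:(2,5)->(1,5) | p1:(3,0)->(2,0) | p2:(3,1)->(2,1)
Step 3: p0:(1,5)->(1,4) | p1:(2,0)->(1,0)->EXIT | p2:(2,1)->(1,1)
Step 4: p0:(1,4)->(1,3) | p1:escaped | p2:(1,1)->(1,0)->EXIT
Step 5: p0:(1,3)->(1,2) | p1:escaped | p2:escaped
Step 6: p0:(1,2)->(1,1) | p1:escaped | p2:escaped
Step 7: p0:(1,1)->(1,0)->EXIT | p1:escaped | p2:escaped
Exit steps: [7, 3, 4]
First to escape: p1 at step 3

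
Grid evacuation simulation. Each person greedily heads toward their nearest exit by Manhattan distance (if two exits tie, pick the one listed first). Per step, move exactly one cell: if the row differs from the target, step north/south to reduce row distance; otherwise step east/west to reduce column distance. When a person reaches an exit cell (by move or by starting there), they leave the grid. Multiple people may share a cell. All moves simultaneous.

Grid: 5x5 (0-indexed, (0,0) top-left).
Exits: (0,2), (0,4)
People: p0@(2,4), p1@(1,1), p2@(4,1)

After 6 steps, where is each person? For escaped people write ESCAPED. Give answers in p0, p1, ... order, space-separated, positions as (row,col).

Step 1: p0:(2,4)->(1,4) | p1:(1,1)->(0,1) | p2:(4,1)->(3,1)
Step 2: p0:(1,4)->(0,4)->EXIT | p1:(0,1)->(0,2)->EXIT | p2:(3,1)->(2,1)
Step 3: p0:escaped | p1:escaped | p2:(2,1)->(1,1)
Step 4: p0:escaped | p1:escaped | p2:(1,1)->(0,1)
Step 5: p0:escaped | p1:escaped | p2:(0,1)->(0,2)->EXIT

ESCAPED ESCAPED ESCAPED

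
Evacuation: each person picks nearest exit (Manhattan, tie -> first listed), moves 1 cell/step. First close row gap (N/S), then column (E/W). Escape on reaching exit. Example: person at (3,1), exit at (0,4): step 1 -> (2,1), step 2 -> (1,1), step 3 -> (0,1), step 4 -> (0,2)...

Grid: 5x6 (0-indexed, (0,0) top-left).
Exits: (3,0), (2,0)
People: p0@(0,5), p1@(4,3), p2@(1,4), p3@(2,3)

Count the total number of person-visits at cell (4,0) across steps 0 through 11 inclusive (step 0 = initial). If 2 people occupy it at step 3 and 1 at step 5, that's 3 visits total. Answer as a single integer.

Step 0: p0@(0,5) p1@(4,3) p2@(1,4) p3@(2,3) -> at (4,0): 0 [-], cum=0
Step 1: p0@(1,5) p1@(3,3) p2@(2,4) p3@(2,2) -> at (4,0): 0 [-], cum=0
Step 2: p0@(2,5) p1@(3,2) p2@(2,3) p3@(2,1) -> at (4,0): 0 [-], cum=0
Step 3: p0@(2,4) p1@(3,1) p2@(2,2) p3@ESC -> at (4,0): 0 [-], cum=0
Step 4: p0@(2,3) p1@ESC p2@(2,1) p3@ESC -> at (4,0): 0 [-], cum=0
Step 5: p0@(2,2) p1@ESC p2@ESC p3@ESC -> at (4,0): 0 [-], cum=0
Step 6: p0@(2,1) p1@ESC p2@ESC p3@ESC -> at (4,0): 0 [-], cum=0
Step 7: p0@ESC p1@ESC p2@ESC p3@ESC -> at (4,0): 0 [-], cum=0
Total visits = 0

Answer: 0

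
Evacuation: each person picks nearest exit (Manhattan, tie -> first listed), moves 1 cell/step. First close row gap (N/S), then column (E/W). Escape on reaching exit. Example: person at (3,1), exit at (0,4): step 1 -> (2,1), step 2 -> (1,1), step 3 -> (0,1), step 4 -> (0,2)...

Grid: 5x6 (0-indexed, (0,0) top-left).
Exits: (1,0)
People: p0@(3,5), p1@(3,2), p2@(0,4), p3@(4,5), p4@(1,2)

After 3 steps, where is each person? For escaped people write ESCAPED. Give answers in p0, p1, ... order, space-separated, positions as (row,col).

Step 1: p0:(3,5)->(2,5) | p1:(3,2)->(2,2) | p2:(0,4)->(1,4) | p3:(4,5)->(3,5) | p4:(1,2)->(1,1)
Step 2: p0:(2,5)->(1,5) | p1:(2,2)->(1,2) | p2:(1,4)->(1,3) | p3:(3,5)->(2,5) | p4:(1,1)->(1,0)->EXIT
Step 3: p0:(1,5)->(1,4) | p1:(1,2)->(1,1) | p2:(1,3)->(1,2) | p3:(2,5)->(1,5) | p4:escaped

(1,4) (1,1) (1,2) (1,5) ESCAPED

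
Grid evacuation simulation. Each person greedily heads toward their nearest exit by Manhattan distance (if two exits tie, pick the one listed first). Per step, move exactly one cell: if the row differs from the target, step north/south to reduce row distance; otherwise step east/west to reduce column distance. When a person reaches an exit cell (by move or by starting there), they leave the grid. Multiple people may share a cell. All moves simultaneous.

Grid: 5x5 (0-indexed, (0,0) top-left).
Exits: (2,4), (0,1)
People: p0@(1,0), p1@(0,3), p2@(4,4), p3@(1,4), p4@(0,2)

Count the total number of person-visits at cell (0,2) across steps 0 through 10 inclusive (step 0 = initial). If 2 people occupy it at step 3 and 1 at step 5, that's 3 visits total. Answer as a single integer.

Answer: 2

Derivation:
Step 0: p0@(1,0) p1@(0,3) p2@(4,4) p3@(1,4) p4@(0,2) -> at (0,2): 1 [p4], cum=1
Step 1: p0@(0,0) p1@(0,2) p2@(3,4) p3@ESC p4@ESC -> at (0,2): 1 [p1], cum=2
Step 2: p0@ESC p1@ESC p2@ESC p3@ESC p4@ESC -> at (0,2): 0 [-], cum=2
Total visits = 2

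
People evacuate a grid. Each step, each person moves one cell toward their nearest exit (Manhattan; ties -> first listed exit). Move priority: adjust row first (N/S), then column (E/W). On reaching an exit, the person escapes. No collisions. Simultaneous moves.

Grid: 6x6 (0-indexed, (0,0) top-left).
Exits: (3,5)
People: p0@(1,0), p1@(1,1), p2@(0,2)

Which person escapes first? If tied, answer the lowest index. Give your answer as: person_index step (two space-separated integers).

Answer: 1 6

Derivation:
Step 1: p0:(1,0)->(2,0) | p1:(1,1)->(2,1) | p2:(0,2)->(1,2)
Step 2: p0:(2,0)->(3,0) | p1:(2,1)->(3,1) | p2:(1,2)->(2,2)
Step 3: p0:(3,0)->(3,1) | p1:(3,1)->(3,2) | p2:(2,2)->(3,2)
Step 4: p0:(3,1)->(3,2) | p1:(3,2)->(3,3) | p2:(3,2)->(3,3)
Step 5: p0:(3,2)->(3,3) | p1:(3,3)->(3,4) | p2:(3,3)->(3,4)
Step 6: p0:(3,3)->(3,4) | p1:(3,4)->(3,5)->EXIT | p2:(3,4)->(3,5)->EXIT
Step 7: p0:(3,4)->(3,5)->EXIT | p1:escaped | p2:escaped
Exit steps: [7, 6, 6]
First to escape: p1 at step 6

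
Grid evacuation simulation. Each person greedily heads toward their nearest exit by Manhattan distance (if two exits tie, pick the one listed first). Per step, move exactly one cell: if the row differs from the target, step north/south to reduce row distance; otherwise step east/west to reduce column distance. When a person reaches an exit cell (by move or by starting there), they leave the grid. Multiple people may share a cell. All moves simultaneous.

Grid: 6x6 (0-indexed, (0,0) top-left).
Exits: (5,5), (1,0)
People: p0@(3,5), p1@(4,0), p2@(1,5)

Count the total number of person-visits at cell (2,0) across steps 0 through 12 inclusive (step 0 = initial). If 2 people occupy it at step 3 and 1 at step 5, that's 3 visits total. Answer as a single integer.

Step 0: p0@(3,5) p1@(4,0) p2@(1,5) -> at (2,0): 0 [-], cum=0
Step 1: p0@(4,5) p1@(3,0) p2@(2,5) -> at (2,0): 0 [-], cum=0
Step 2: p0@ESC p1@(2,0) p2@(3,5) -> at (2,0): 1 [p1], cum=1
Step 3: p0@ESC p1@ESC p2@(4,5) -> at (2,0): 0 [-], cum=1
Step 4: p0@ESC p1@ESC p2@ESC -> at (2,0): 0 [-], cum=1
Total visits = 1

Answer: 1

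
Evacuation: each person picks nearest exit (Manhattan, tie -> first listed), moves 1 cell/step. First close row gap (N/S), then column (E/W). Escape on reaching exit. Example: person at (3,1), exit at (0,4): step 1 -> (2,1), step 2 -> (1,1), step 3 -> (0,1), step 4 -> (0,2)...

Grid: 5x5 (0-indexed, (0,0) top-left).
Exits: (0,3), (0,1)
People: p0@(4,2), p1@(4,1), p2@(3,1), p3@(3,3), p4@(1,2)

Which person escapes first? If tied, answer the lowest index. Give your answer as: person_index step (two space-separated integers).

Step 1: p0:(4,2)->(3,2) | p1:(4,1)->(3,1) | p2:(3,1)->(2,1) | p3:(3,3)->(2,3) | p4:(1,2)->(0,2)
Step 2: p0:(3,2)->(2,2) | p1:(3,1)->(2,1) | p2:(2,1)->(1,1) | p3:(2,3)->(1,3) | p4:(0,2)->(0,3)->EXIT
Step 3: p0:(2,2)->(1,2) | p1:(2,1)->(1,1) | p2:(1,1)->(0,1)->EXIT | p3:(1,3)->(0,3)->EXIT | p4:escaped
Step 4: p0:(1,2)->(0,2) | p1:(1,1)->(0,1)->EXIT | p2:escaped | p3:escaped | p4:escaped
Step 5: p0:(0,2)->(0,3)->EXIT | p1:escaped | p2:escaped | p3:escaped | p4:escaped
Exit steps: [5, 4, 3, 3, 2]
First to escape: p4 at step 2

Answer: 4 2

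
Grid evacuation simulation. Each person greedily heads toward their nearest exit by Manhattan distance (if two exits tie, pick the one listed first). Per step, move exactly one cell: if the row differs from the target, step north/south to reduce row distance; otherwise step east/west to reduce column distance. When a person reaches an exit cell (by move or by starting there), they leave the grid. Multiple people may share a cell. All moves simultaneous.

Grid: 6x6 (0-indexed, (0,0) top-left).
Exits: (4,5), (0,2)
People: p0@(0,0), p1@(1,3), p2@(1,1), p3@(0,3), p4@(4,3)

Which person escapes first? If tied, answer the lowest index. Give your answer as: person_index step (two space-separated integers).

Step 1: p0:(0,0)->(0,1) | p1:(1,3)->(0,3) | p2:(1,1)->(0,1) | p3:(0,3)->(0,2)->EXIT | p4:(4,3)->(4,4)
Step 2: p0:(0,1)->(0,2)->EXIT | p1:(0,3)->(0,2)->EXIT | p2:(0,1)->(0,2)->EXIT | p3:escaped | p4:(4,4)->(4,5)->EXIT
Exit steps: [2, 2, 2, 1, 2]
First to escape: p3 at step 1

Answer: 3 1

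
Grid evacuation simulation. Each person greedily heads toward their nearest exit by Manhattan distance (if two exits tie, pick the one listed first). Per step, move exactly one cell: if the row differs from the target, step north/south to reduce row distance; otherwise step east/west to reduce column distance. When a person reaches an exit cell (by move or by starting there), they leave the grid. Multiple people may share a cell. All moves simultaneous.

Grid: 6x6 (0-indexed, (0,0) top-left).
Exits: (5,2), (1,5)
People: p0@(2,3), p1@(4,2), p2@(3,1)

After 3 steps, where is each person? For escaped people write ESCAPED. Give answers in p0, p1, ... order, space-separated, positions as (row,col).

Step 1: p0:(2,3)->(1,3) | p1:(4,2)->(5,2)->EXIT | p2:(3,1)->(4,1)
Step 2: p0:(1,3)->(1,4) | p1:escaped | p2:(4,1)->(5,1)
Step 3: p0:(1,4)->(1,5)->EXIT | p1:escaped | p2:(5,1)->(5,2)->EXIT

ESCAPED ESCAPED ESCAPED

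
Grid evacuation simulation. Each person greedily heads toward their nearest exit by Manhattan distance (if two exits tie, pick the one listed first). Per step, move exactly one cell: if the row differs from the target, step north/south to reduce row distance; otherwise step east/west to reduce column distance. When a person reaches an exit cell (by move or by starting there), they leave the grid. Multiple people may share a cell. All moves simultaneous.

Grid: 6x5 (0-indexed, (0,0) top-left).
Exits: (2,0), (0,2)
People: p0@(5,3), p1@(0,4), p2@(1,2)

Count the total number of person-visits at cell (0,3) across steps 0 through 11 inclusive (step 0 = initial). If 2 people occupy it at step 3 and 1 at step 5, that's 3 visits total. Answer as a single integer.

Answer: 1

Derivation:
Step 0: p0@(5,3) p1@(0,4) p2@(1,2) -> at (0,3): 0 [-], cum=0
Step 1: p0@(4,3) p1@(0,3) p2@ESC -> at (0,3): 1 [p1], cum=1
Step 2: p0@(3,3) p1@ESC p2@ESC -> at (0,3): 0 [-], cum=1
Step 3: p0@(2,3) p1@ESC p2@ESC -> at (0,3): 0 [-], cum=1
Step 4: p0@(2,2) p1@ESC p2@ESC -> at (0,3): 0 [-], cum=1
Step 5: p0@(2,1) p1@ESC p2@ESC -> at (0,3): 0 [-], cum=1
Step 6: p0@ESC p1@ESC p2@ESC -> at (0,3): 0 [-], cum=1
Total visits = 1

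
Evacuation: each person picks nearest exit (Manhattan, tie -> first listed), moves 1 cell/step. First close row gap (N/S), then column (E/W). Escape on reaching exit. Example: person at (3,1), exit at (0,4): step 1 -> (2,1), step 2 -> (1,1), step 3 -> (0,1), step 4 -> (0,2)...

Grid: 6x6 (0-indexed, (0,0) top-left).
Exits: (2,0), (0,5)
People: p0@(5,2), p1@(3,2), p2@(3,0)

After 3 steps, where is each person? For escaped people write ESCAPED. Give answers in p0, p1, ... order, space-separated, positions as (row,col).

Step 1: p0:(5,2)->(4,2) | p1:(3,2)->(2,2) | p2:(3,0)->(2,0)->EXIT
Step 2: p0:(4,2)->(3,2) | p1:(2,2)->(2,1) | p2:escaped
Step 3: p0:(3,2)->(2,2) | p1:(2,1)->(2,0)->EXIT | p2:escaped

(2,2) ESCAPED ESCAPED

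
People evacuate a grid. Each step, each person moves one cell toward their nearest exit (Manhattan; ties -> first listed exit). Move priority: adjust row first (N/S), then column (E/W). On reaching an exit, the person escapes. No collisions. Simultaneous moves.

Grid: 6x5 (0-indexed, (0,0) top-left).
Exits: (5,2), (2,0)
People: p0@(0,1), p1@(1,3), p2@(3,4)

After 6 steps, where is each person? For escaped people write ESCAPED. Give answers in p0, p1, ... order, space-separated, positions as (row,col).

Step 1: p0:(0,1)->(1,1) | p1:(1,3)->(2,3) | p2:(3,4)->(4,4)
Step 2: p0:(1,1)->(2,1) | p1:(2,3)->(2,2) | p2:(4,4)->(5,4)
Step 3: p0:(2,1)->(2,0)->EXIT | p1:(2,2)->(2,1) | p2:(5,4)->(5,3)
Step 4: p0:escaped | p1:(2,1)->(2,0)->EXIT | p2:(5,3)->(5,2)->EXIT

ESCAPED ESCAPED ESCAPED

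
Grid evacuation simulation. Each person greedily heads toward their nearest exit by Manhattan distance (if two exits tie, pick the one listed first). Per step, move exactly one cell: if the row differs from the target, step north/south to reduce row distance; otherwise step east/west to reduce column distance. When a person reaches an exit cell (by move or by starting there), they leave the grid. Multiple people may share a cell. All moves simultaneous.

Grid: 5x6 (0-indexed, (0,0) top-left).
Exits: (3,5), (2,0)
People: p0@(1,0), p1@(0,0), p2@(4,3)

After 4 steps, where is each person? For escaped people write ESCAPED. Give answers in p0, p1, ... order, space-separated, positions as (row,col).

Step 1: p0:(1,0)->(2,0)->EXIT | p1:(0,0)->(1,0) | p2:(4,3)->(3,3)
Step 2: p0:escaped | p1:(1,0)->(2,0)->EXIT | p2:(3,3)->(3,4)
Step 3: p0:escaped | p1:escaped | p2:(3,4)->(3,5)->EXIT

ESCAPED ESCAPED ESCAPED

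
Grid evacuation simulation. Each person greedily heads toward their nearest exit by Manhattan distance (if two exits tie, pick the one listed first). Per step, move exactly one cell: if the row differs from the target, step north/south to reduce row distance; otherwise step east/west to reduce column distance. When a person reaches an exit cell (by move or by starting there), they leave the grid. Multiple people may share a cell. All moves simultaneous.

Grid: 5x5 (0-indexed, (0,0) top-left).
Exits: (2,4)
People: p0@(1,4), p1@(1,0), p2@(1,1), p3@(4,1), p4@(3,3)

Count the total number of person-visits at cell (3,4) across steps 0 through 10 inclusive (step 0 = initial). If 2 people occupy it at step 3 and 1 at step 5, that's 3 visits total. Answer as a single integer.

Answer: 0

Derivation:
Step 0: p0@(1,4) p1@(1,0) p2@(1,1) p3@(4,1) p4@(3,3) -> at (3,4): 0 [-], cum=0
Step 1: p0@ESC p1@(2,0) p2@(2,1) p3@(3,1) p4@(2,3) -> at (3,4): 0 [-], cum=0
Step 2: p0@ESC p1@(2,1) p2@(2,2) p3@(2,1) p4@ESC -> at (3,4): 0 [-], cum=0
Step 3: p0@ESC p1@(2,2) p2@(2,3) p3@(2,2) p4@ESC -> at (3,4): 0 [-], cum=0
Step 4: p0@ESC p1@(2,3) p2@ESC p3@(2,3) p4@ESC -> at (3,4): 0 [-], cum=0
Step 5: p0@ESC p1@ESC p2@ESC p3@ESC p4@ESC -> at (3,4): 0 [-], cum=0
Total visits = 0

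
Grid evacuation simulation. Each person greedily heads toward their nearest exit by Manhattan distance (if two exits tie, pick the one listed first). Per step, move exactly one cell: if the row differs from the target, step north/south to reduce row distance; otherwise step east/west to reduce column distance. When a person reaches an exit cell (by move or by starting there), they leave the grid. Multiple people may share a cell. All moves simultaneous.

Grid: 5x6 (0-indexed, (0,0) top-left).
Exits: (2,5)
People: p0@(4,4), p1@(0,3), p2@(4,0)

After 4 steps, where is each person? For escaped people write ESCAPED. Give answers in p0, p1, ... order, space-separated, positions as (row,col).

Step 1: p0:(4,4)->(3,4) | p1:(0,3)->(1,3) | p2:(4,0)->(3,0)
Step 2: p0:(3,4)->(2,4) | p1:(1,3)->(2,3) | p2:(3,0)->(2,0)
Step 3: p0:(2,4)->(2,5)->EXIT | p1:(2,3)->(2,4) | p2:(2,0)->(2,1)
Step 4: p0:escaped | p1:(2,4)->(2,5)->EXIT | p2:(2,1)->(2,2)

ESCAPED ESCAPED (2,2)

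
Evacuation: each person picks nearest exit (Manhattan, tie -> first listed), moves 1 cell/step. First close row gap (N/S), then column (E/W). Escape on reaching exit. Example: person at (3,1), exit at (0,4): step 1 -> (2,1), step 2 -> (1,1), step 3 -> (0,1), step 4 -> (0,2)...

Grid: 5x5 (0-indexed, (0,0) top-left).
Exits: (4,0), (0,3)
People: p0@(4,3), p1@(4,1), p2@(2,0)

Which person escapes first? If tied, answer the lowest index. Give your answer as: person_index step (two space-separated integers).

Answer: 1 1

Derivation:
Step 1: p0:(4,3)->(4,2) | p1:(4,1)->(4,0)->EXIT | p2:(2,0)->(3,0)
Step 2: p0:(4,2)->(4,1) | p1:escaped | p2:(3,0)->(4,0)->EXIT
Step 3: p0:(4,1)->(4,0)->EXIT | p1:escaped | p2:escaped
Exit steps: [3, 1, 2]
First to escape: p1 at step 1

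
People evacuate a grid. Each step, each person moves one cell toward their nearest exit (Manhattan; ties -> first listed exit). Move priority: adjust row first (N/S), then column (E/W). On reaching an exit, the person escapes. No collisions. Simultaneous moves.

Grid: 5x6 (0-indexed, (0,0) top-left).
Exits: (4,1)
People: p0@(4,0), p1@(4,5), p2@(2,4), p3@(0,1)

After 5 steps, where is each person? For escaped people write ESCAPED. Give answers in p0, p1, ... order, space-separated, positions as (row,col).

Step 1: p0:(4,0)->(4,1)->EXIT | p1:(4,5)->(4,4) | p2:(2,4)->(3,4) | p3:(0,1)->(1,1)
Step 2: p0:escaped | p1:(4,4)->(4,3) | p2:(3,4)->(4,4) | p3:(1,1)->(2,1)
Step 3: p0:escaped | p1:(4,3)->(4,2) | p2:(4,4)->(4,3) | p3:(2,1)->(3,1)
Step 4: p0:escaped | p1:(4,2)->(4,1)->EXIT | p2:(4,3)->(4,2) | p3:(3,1)->(4,1)->EXIT
Step 5: p0:escaped | p1:escaped | p2:(4,2)->(4,1)->EXIT | p3:escaped

ESCAPED ESCAPED ESCAPED ESCAPED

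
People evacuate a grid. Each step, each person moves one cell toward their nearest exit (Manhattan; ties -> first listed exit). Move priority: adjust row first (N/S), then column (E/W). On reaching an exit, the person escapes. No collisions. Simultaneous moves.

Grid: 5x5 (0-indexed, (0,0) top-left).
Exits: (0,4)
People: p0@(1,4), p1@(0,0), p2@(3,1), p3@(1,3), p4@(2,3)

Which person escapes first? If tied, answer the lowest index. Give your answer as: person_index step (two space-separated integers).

Answer: 0 1

Derivation:
Step 1: p0:(1,4)->(0,4)->EXIT | p1:(0,0)->(0,1) | p2:(3,1)->(2,1) | p3:(1,3)->(0,3) | p4:(2,3)->(1,3)
Step 2: p0:escaped | p1:(0,1)->(0,2) | p2:(2,1)->(1,1) | p3:(0,3)->(0,4)->EXIT | p4:(1,3)->(0,3)
Step 3: p0:escaped | p1:(0,2)->(0,3) | p2:(1,1)->(0,1) | p3:escaped | p4:(0,3)->(0,4)->EXIT
Step 4: p0:escaped | p1:(0,3)->(0,4)->EXIT | p2:(0,1)->(0,2) | p3:escaped | p4:escaped
Step 5: p0:escaped | p1:escaped | p2:(0,2)->(0,3) | p3:escaped | p4:escaped
Step 6: p0:escaped | p1:escaped | p2:(0,3)->(0,4)->EXIT | p3:escaped | p4:escaped
Exit steps: [1, 4, 6, 2, 3]
First to escape: p0 at step 1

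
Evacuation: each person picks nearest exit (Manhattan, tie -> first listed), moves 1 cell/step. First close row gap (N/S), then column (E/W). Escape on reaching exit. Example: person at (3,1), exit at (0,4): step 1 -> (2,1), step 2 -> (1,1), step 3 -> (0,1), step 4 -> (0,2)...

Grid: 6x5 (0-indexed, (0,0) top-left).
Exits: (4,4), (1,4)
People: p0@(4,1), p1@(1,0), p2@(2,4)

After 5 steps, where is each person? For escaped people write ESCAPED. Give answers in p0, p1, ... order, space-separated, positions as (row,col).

Step 1: p0:(4,1)->(4,2) | p1:(1,0)->(1,1) | p2:(2,4)->(1,4)->EXIT
Step 2: p0:(4,2)->(4,3) | p1:(1,1)->(1,2) | p2:escaped
Step 3: p0:(4,3)->(4,4)->EXIT | p1:(1,2)->(1,3) | p2:escaped
Step 4: p0:escaped | p1:(1,3)->(1,4)->EXIT | p2:escaped

ESCAPED ESCAPED ESCAPED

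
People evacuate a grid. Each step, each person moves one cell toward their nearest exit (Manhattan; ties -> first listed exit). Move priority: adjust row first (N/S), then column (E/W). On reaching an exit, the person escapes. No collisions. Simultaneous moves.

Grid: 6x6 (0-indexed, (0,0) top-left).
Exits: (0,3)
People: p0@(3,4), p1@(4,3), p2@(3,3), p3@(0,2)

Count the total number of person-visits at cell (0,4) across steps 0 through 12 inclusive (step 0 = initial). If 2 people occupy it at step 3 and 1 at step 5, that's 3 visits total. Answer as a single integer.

Answer: 1

Derivation:
Step 0: p0@(3,4) p1@(4,3) p2@(3,3) p3@(0,2) -> at (0,4): 0 [-], cum=0
Step 1: p0@(2,4) p1@(3,3) p2@(2,3) p3@ESC -> at (0,4): 0 [-], cum=0
Step 2: p0@(1,4) p1@(2,3) p2@(1,3) p3@ESC -> at (0,4): 0 [-], cum=0
Step 3: p0@(0,4) p1@(1,3) p2@ESC p3@ESC -> at (0,4): 1 [p0], cum=1
Step 4: p0@ESC p1@ESC p2@ESC p3@ESC -> at (0,4): 0 [-], cum=1
Total visits = 1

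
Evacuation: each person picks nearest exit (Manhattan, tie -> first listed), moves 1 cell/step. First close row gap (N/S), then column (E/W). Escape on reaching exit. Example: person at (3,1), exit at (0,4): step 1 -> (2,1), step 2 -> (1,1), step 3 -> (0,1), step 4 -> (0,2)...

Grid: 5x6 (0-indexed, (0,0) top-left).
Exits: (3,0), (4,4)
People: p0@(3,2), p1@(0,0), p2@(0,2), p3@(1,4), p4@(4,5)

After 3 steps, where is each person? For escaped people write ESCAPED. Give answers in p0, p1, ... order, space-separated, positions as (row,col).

Step 1: p0:(3,2)->(3,1) | p1:(0,0)->(1,0) | p2:(0,2)->(1,2) | p3:(1,4)->(2,4) | p4:(4,5)->(4,4)->EXIT
Step 2: p0:(3,1)->(3,0)->EXIT | p1:(1,0)->(2,0) | p2:(1,2)->(2,2) | p3:(2,4)->(3,4) | p4:escaped
Step 3: p0:escaped | p1:(2,0)->(3,0)->EXIT | p2:(2,2)->(3,2) | p3:(3,4)->(4,4)->EXIT | p4:escaped

ESCAPED ESCAPED (3,2) ESCAPED ESCAPED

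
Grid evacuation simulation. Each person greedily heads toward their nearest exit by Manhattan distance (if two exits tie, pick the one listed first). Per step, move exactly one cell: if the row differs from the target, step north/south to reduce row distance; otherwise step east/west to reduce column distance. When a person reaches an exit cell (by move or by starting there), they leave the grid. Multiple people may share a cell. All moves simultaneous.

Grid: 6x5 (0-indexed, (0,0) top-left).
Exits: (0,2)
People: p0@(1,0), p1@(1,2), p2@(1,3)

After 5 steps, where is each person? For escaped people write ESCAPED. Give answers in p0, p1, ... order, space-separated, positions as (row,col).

Step 1: p0:(1,0)->(0,0) | p1:(1,2)->(0,2)->EXIT | p2:(1,3)->(0,3)
Step 2: p0:(0,0)->(0,1) | p1:escaped | p2:(0,3)->(0,2)->EXIT
Step 3: p0:(0,1)->(0,2)->EXIT | p1:escaped | p2:escaped

ESCAPED ESCAPED ESCAPED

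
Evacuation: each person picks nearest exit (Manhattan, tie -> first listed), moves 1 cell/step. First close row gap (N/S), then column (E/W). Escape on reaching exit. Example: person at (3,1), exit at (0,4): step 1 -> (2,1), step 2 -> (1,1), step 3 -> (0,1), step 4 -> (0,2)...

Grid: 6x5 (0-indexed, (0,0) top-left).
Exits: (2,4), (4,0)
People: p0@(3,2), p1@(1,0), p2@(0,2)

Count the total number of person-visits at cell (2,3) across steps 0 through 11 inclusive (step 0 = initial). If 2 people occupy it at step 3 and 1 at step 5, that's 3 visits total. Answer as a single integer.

Step 0: p0@(3,2) p1@(1,0) p2@(0,2) -> at (2,3): 0 [-], cum=0
Step 1: p0@(2,2) p1@(2,0) p2@(1,2) -> at (2,3): 0 [-], cum=0
Step 2: p0@(2,3) p1@(3,0) p2@(2,2) -> at (2,3): 1 [p0], cum=1
Step 3: p0@ESC p1@ESC p2@(2,3) -> at (2,3): 1 [p2], cum=2
Step 4: p0@ESC p1@ESC p2@ESC -> at (2,3): 0 [-], cum=2
Total visits = 2

Answer: 2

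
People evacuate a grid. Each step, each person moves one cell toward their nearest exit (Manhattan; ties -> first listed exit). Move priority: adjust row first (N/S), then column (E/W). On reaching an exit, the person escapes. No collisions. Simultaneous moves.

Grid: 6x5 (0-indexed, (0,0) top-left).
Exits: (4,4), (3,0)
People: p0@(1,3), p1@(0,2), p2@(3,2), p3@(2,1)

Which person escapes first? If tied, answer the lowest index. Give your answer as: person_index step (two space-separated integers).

Answer: 2 2

Derivation:
Step 1: p0:(1,3)->(2,3) | p1:(0,2)->(1,2) | p2:(3,2)->(3,1) | p3:(2,1)->(3,1)
Step 2: p0:(2,3)->(3,3) | p1:(1,2)->(2,2) | p2:(3,1)->(3,0)->EXIT | p3:(3,1)->(3,0)->EXIT
Step 3: p0:(3,3)->(4,3) | p1:(2,2)->(3,2) | p2:escaped | p3:escaped
Step 4: p0:(4,3)->(4,4)->EXIT | p1:(3,2)->(3,1) | p2:escaped | p3:escaped
Step 5: p0:escaped | p1:(3,1)->(3,0)->EXIT | p2:escaped | p3:escaped
Exit steps: [4, 5, 2, 2]
First to escape: p2 at step 2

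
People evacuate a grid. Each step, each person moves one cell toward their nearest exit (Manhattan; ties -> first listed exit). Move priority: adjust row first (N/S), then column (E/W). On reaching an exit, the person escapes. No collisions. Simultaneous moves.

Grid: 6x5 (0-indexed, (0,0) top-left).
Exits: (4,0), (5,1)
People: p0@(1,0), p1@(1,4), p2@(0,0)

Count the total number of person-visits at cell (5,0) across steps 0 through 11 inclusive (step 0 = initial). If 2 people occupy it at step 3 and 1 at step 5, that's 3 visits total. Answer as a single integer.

Answer: 0

Derivation:
Step 0: p0@(1,0) p1@(1,4) p2@(0,0) -> at (5,0): 0 [-], cum=0
Step 1: p0@(2,0) p1@(2,4) p2@(1,0) -> at (5,0): 0 [-], cum=0
Step 2: p0@(3,0) p1@(3,4) p2@(2,0) -> at (5,0): 0 [-], cum=0
Step 3: p0@ESC p1@(4,4) p2@(3,0) -> at (5,0): 0 [-], cum=0
Step 4: p0@ESC p1@(4,3) p2@ESC -> at (5,0): 0 [-], cum=0
Step 5: p0@ESC p1@(4,2) p2@ESC -> at (5,0): 0 [-], cum=0
Step 6: p0@ESC p1@(4,1) p2@ESC -> at (5,0): 0 [-], cum=0
Step 7: p0@ESC p1@ESC p2@ESC -> at (5,0): 0 [-], cum=0
Total visits = 0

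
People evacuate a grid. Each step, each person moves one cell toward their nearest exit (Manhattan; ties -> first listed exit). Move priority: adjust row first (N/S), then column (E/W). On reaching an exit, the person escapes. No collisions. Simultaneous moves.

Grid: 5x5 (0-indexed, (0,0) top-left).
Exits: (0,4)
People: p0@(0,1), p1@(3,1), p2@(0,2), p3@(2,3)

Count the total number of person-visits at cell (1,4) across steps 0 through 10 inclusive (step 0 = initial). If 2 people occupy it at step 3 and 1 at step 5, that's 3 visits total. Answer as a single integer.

Step 0: p0@(0,1) p1@(3,1) p2@(0,2) p3@(2,3) -> at (1,4): 0 [-], cum=0
Step 1: p0@(0,2) p1@(2,1) p2@(0,3) p3@(1,3) -> at (1,4): 0 [-], cum=0
Step 2: p0@(0,3) p1@(1,1) p2@ESC p3@(0,3) -> at (1,4): 0 [-], cum=0
Step 3: p0@ESC p1@(0,1) p2@ESC p3@ESC -> at (1,4): 0 [-], cum=0
Step 4: p0@ESC p1@(0,2) p2@ESC p3@ESC -> at (1,4): 0 [-], cum=0
Step 5: p0@ESC p1@(0,3) p2@ESC p3@ESC -> at (1,4): 0 [-], cum=0
Step 6: p0@ESC p1@ESC p2@ESC p3@ESC -> at (1,4): 0 [-], cum=0
Total visits = 0

Answer: 0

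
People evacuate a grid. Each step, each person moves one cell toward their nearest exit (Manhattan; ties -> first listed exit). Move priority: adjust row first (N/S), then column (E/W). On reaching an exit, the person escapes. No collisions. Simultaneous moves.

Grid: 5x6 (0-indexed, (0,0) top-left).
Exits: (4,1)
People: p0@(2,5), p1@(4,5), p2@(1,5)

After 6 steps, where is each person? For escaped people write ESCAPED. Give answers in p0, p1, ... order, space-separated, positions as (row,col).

Step 1: p0:(2,5)->(3,5) | p1:(4,5)->(4,4) | p2:(1,5)->(2,5)
Step 2: p0:(3,5)->(4,5) | p1:(4,4)->(4,3) | p2:(2,5)->(3,5)
Step 3: p0:(4,5)->(4,4) | p1:(4,3)->(4,2) | p2:(3,5)->(4,5)
Step 4: p0:(4,4)->(4,3) | p1:(4,2)->(4,1)->EXIT | p2:(4,5)->(4,4)
Step 5: p0:(4,3)->(4,2) | p1:escaped | p2:(4,4)->(4,3)
Step 6: p0:(4,2)->(4,1)->EXIT | p1:escaped | p2:(4,3)->(4,2)

ESCAPED ESCAPED (4,2)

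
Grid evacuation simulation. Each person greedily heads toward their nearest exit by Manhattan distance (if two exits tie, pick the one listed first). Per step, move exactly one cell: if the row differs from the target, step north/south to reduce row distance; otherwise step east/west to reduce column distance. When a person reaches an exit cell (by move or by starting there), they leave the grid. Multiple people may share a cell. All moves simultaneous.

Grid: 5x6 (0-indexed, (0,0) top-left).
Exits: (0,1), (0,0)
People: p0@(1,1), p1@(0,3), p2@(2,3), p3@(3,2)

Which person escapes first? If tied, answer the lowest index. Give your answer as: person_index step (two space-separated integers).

Step 1: p0:(1,1)->(0,1)->EXIT | p1:(0,3)->(0,2) | p2:(2,3)->(1,3) | p3:(3,2)->(2,2)
Step 2: p0:escaped | p1:(0,2)->(0,1)->EXIT | p2:(1,3)->(0,3) | p3:(2,2)->(1,2)
Step 3: p0:escaped | p1:escaped | p2:(0,3)->(0,2) | p3:(1,2)->(0,2)
Step 4: p0:escaped | p1:escaped | p2:(0,2)->(0,1)->EXIT | p3:(0,2)->(0,1)->EXIT
Exit steps: [1, 2, 4, 4]
First to escape: p0 at step 1

Answer: 0 1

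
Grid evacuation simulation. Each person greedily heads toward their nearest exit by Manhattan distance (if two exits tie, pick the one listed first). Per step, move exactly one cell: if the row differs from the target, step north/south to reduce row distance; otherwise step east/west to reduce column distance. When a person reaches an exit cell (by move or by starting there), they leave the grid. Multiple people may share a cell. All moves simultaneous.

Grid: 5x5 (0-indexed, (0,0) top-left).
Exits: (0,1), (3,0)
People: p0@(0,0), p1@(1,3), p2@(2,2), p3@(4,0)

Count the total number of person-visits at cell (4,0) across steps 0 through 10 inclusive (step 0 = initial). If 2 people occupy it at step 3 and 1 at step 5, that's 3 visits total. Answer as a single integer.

Answer: 1

Derivation:
Step 0: p0@(0,0) p1@(1,3) p2@(2,2) p3@(4,0) -> at (4,0): 1 [p3], cum=1
Step 1: p0@ESC p1@(0,3) p2@(1,2) p3@ESC -> at (4,0): 0 [-], cum=1
Step 2: p0@ESC p1@(0,2) p2@(0,2) p3@ESC -> at (4,0): 0 [-], cum=1
Step 3: p0@ESC p1@ESC p2@ESC p3@ESC -> at (4,0): 0 [-], cum=1
Total visits = 1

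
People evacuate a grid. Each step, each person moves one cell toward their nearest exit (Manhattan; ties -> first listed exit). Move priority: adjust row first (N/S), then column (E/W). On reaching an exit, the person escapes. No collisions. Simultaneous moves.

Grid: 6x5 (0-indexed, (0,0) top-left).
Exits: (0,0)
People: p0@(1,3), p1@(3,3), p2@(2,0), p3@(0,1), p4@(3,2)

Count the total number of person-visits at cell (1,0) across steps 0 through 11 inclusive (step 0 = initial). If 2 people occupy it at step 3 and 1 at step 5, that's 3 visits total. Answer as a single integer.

Answer: 1

Derivation:
Step 0: p0@(1,3) p1@(3,3) p2@(2,0) p3@(0,1) p4@(3,2) -> at (1,0): 0 [-], cum=0
Step 1: p0@(0,3) p1@(2,3) p2@(1,0) p3@ESC p4@(2,2) -> at (1,0): 1 [p2], cum=1
Step 2: p0@(0,2) p1@(1,3) p2@ESC p3@ESC p4@(1,2) -> at (1,0): 0 [-], cum=1
Step 3: p0@(0,1) p1@(0,3) p2@ESC p3@ESC p4@(0,2) -> at (1,0): 0 [-], cum=1
Step 4: p0@ESC p1@(0,2) p2@ESC p3@ESC p4@(0,1) -> at (1,0): 0 [-], cum=1
Step 5: p0@ESC p1@(0,1) p2@ESC p3@ESC p4@ESC -> at (1,0): 0 [-], cum=1
Step 6: p0@ESC p1@ESC p2@ESC p3@ESC p4@ESC -> at (1,0): 0 [-], cum=1
Total visits = 1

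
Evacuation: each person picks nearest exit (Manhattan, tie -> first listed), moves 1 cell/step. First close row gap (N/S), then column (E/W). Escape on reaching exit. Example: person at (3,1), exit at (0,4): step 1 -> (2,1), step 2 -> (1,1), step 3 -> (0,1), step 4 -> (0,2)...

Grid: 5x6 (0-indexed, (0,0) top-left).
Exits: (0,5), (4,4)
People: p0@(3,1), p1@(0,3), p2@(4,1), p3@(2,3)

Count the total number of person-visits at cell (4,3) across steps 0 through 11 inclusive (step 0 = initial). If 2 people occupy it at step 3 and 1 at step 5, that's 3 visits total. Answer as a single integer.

Answer: 3

Derivation:
Step 0: p0@(3,1) p1@(0,3) p2@(4,1) p3@(2,3) -> at (4,3): 0 [-], cum=0
Step 1: p0@(4,1) p1@(0,4) p2@(4,2) p3@(3,3) -> at (4,3): 0 [-], cum=0
Step 2: p0@(4,2) p1@ESC p2@(4,3) p3@(4,3) -> at (4,3): 2 [p2,p3], cum=2
Step 3: p0@(4,3) p1@ESC p2@ESC p3@ESC -> at (4,3): 1 [p0], cum=3
Step 4: p0@ESC p1@ESC p2@ESC p3@ESC -> at (4,3): 0 [-], cum=3
Total visits = 3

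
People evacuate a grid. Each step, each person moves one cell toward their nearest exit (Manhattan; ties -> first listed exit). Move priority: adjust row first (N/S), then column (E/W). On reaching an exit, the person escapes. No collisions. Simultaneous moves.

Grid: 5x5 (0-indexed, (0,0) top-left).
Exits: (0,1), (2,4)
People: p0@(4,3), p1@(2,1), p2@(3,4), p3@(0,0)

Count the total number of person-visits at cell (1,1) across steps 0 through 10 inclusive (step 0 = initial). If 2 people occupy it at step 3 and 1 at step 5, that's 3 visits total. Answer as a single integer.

Answer: 1

Derivation:
Step 0: p0@(4,3) p1@(2,1) p2@(3,4) p3@(0,0) -> at (1,1): 0 [-], cum=0
Step 1: p0@(3,3) p1@(1,1) p2@ESC p3@ESC -> at (1,1): 1 [p1], cum=1
Step 2: p0@(2,3) p1@ESC p2@ESC p3@ESC -> at (1,1): 0 [-], cum=1
Step 3: p0@ESC p1@ESC p2@ESC p3@ESC -> at (1,1): 0 [-], cum=1
Total visits = 1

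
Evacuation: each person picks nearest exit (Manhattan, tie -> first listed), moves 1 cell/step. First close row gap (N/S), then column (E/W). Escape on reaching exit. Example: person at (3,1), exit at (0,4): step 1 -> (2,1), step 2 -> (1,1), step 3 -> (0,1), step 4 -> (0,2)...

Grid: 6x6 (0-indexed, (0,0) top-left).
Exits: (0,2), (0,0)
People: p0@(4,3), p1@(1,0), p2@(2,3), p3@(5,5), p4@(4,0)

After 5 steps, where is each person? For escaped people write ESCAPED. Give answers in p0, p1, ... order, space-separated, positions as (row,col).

Step 1: p0:(4,3)->(3,3) | p1:(1,0)->(0,0)->EXIT | p2:(2,3)->(1,3) | p3:(5,5)->(4,5) | p4:(4,0)->(3,0)
Step 2: p0:(3,3)->(2,3) | p1:escaped | p2:(1,3)->(0,3) | p3:(4,5)->(3,5) | p4:(3,0)->(2,0)
Step 3: p0:(2,3)->(1,3) | p1:escaped | p2:(0,3)->(0,2)->EXIT | p3:(3,5)->(2,5) | p4:(2,0)->(1,0)
Step 4: p0:(1,3)->(0,3) | p1:escaped | p2:escaped | p3:(2,5)->(1,5) | p4:(1,0)->(0,0)->EXIT
Step 5: p0:(0,3)->(0,2)->EXIT | p1:escaped | p2:escaped | p3:(1,5)->(0,5) | p4:escaped

ESCAPED ESCAPED ESCAPED (0,5) ESCAPED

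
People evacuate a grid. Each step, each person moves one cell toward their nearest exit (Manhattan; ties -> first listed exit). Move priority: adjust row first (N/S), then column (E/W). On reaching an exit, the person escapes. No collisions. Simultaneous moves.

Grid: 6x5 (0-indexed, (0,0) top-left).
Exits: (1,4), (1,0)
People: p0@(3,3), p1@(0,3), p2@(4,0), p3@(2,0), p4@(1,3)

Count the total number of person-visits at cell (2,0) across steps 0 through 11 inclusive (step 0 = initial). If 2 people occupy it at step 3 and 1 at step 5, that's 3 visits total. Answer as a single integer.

Step 0: p0@(3,3) p1@(0,3) p2@(4,0) p3@(2,0) p4@(1,3) -> at (2,0): 1 [p3], cum=1
Step 1: p0@(2,3) p1@(1,3) p2@(3,0) p3@ESC p4@ESC -> at (2,0): 0 [-], cum=1
Step 2: p0@(1,3) p1@ESC p2@(2,0) p3@ESC p4@ESC -> at (2,0): 1 [p2], cum=2
Step 3: p0@ESC p1@ESC p2@ESC p3@ESC p4@ESC -> at (2,0): 0 [-], cum=2
Total visits = 2

Answer: 2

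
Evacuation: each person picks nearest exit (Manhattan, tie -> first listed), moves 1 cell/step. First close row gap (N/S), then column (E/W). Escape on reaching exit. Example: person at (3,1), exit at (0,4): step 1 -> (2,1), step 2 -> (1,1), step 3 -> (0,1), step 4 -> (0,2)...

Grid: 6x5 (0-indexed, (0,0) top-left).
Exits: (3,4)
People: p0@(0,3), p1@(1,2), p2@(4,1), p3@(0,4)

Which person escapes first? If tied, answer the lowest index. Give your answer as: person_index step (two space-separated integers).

Answer: 3 3

Derivation:
Step 1: p0:(0,3)->(1,3) | p1:(1,2)->(2,2) | p2:(4,1)->(3,1) | p3:(0,4)->(1,4)
Step 2: p0:(1,3)->(2,3) | p1:(2,2)->(3,2) | p2:(3,1)->(3,2) | p3:(1,4)->(2,4)
Step 3: p0:(2,3)->(3,3) | p1:(3,2)->(3,3) | p2:(3,2)->(3,3) | p3:(2,4)->(3,4)->EXIT
Step 4: p0:(3,3)->(3,4)->EXIT | p1:(3,3)->(3,4)->EXIT | p2:(3,3)->(3,4)->EXIT | p3:escaped
Exit steps: [4, 4, 4, 3]
First to escape: p3 at step 3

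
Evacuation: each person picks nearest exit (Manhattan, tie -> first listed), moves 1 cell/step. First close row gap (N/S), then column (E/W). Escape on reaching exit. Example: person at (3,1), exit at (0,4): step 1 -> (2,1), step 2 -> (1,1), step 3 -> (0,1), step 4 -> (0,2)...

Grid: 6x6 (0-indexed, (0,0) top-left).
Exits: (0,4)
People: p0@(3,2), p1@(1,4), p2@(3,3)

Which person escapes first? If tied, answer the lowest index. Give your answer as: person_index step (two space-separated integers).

Step 1: p0:(3,2)->(2,2) | p1:(1,4)->(0,4)->EXIT | p2:(3,3)->(2,3)
Step 2: p0:(2,2)->(1,2) | p1:escaped | p2:(2,3)->(1,3)
Step 3: p0:(1,2)->(0,2) | p1:escaped | p2:(1,3)->(0,3)
Step 4: p0:(0,2)->(0,3) | p1:escaped | p2:(0,3)->(0,4)->EXIT
Step 5: p0:(0,3)->(0,4)->EXIT | p1:escaped | p2:escaped
Exit steps: [5, 1, 4]
First to escape: p1 at step 1

Answer: 1 1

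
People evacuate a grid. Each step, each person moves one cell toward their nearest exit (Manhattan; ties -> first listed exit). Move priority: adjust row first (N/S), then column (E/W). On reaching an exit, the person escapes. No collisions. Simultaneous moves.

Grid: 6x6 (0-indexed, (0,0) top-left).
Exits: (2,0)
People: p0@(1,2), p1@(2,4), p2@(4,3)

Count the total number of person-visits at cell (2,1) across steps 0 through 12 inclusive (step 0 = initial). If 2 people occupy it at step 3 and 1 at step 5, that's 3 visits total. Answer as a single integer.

Step 0: p0@(1,2) p1@(2,4) p2@(4,3) -> at (2,1): 0 [-], cum=0
Step 1: p0@(2,2) p1@(2,3) p2@(3,3) -> at (2,1): 0 [-], cum=0
Step 2: p0@(2,1) p1@(2,2) p2@(2,3) -> at (2,1): 1 [p0], cum=1
Step 3: p0@ESC p1@(2,1) p2@(2,2) -> at (2,1): 1 [p1], cum=2
Step 4: p0@ESC p1@ESC p2@(2,1) -> at (2,1): 1 [p2], cum=3
Step 5: p0@ESC p1@ESC p2@ESC -> at (2,1): 0 [-], cum=3
Total visits = 3

Answer: 3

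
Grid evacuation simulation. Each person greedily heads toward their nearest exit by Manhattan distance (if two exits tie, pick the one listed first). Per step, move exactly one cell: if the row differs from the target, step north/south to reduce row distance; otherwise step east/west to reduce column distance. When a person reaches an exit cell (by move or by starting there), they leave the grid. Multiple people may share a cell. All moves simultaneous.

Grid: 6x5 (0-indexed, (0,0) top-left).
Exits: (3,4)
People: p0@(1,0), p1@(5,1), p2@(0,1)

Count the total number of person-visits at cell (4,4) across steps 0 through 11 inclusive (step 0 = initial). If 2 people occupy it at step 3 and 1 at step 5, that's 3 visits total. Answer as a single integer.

Step 0: p0@(1,0) p1@(5,1) p2@(0,1) -> at (4,4): 0 [-], cum=0
Step 1: p0@(2,0) p1@(4,1) p2@(1,1) -> at (4,4): 0 [-], cum=0
Step 2: p0@(3,0) p1@(3,1) p2@(2,1) -> at (4,4): 0 [-], cum=0
Step 3: p0@(3,1) p1@(3,2) p2@(3,1) -> at (4,4): 0 [-], cum=0
Step 4: p0@(3,2) p1@(3,3) p2@(3,2) -> at (4,4): 0 [-], cum=0
Step 5: p0@(3,3) p1@ESC p2@(3,3) -> at (4,4): 0 [-], cum=0
Step 6: p0@ESC p1@ESC p2@ESC -> at (4,4): 0 [-], cum=0
Total visits = 0

Answer: 0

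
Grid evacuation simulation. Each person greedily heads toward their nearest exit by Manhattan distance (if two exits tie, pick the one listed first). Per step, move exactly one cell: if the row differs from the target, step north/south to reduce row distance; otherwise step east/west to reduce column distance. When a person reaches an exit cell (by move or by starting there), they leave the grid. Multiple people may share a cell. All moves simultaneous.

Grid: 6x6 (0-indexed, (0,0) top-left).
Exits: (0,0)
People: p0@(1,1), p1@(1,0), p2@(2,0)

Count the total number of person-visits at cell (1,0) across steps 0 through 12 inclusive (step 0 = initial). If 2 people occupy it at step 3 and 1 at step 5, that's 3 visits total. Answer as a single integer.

Step 0: p0@(1,1) p1@(1,0) p2@(2,0) -> at (1,0): 1 [p1], cum=1
Step 1: p0@(0,1) p1@ESC p2@(1,0) -> at (1,0): 1 [p2], cum=2
Step 2: p0@ESC p1@ESC p2@ESC -> at (1,0): 0 [-], cum=2
Total visits = 2

Answer: 2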